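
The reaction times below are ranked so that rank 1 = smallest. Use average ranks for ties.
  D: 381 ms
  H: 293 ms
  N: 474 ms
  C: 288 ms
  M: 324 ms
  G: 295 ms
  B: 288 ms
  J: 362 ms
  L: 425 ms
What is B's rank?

Sorted (ascending): 288, 288, 293, 295, 324, 362, 381, 425, 474
The 2 values of 288 occupy positions 1–2 → average rank (1+2)/2 = 1.5.
B has value 288 ms → rank 1.5.

1.5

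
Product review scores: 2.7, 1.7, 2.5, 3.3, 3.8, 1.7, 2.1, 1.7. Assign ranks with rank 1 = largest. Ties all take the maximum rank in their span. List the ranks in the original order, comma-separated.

Sorted (descending): 3.8, 3.3, 2.7, 2.5, 2.1, 1.7, 1.7, 1.7
The 3 values of 1.7 occupy positions 6–8 → each gets rank 8.

3, 8, 4, 2, 1, 8, 5, 8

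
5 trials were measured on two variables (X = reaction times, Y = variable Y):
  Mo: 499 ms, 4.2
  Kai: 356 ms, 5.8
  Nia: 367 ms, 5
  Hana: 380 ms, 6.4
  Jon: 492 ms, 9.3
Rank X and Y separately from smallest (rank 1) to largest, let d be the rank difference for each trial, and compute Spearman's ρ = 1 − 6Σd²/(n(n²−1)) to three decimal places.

-0.100

Ranks of variable 1: 5, 1, 2, 3, 4
Ranks of variable 2: 1, 3, 2, 4, 5
d = r₁ − r₂: 4, -2, 0, -1, -1
d²: 16, 4, 0, 1, 1; Σd² = 22
ρ = 1 − 6·22/(5·24) = 1 − 132/120 = -0.100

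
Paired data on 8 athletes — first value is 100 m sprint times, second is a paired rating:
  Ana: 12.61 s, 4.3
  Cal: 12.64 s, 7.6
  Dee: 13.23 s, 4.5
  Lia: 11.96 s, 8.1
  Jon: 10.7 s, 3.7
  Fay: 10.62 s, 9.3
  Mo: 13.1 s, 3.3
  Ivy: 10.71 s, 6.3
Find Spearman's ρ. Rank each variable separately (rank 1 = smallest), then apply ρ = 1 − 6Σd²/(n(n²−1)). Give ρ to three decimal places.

-0.405

Ranks of variable 1: 5, 6, 8, 4, 2, 1, 7, 3
Ranks of variable 2: 3, 6, 4, 7, 2, 8, 1, 5
d = r₁ − r₂: 2, 0, 4, -3, 0, -7, 6, -2
d²: 4, 0, 16, 9, 0, 49, 36, 4; Σd² = 118
ρ = 1 − 6·118/(8·63) = 1 − 708/504 = -0.405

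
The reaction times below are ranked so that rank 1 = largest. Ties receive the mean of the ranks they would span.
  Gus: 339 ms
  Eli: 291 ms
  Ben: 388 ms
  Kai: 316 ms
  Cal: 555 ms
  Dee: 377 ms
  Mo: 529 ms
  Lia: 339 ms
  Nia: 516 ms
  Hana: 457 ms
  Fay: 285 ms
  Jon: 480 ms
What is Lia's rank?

Sorted (descending): 555, 529, 516, 480, 457, 388, 377, 339, 339, 316, 291, 285
The 2 values of 339 occupy positions 8–9 → average rank (8+9)/2 = 8.5.
Lia has value 339 ms → rank 8.5.

8.5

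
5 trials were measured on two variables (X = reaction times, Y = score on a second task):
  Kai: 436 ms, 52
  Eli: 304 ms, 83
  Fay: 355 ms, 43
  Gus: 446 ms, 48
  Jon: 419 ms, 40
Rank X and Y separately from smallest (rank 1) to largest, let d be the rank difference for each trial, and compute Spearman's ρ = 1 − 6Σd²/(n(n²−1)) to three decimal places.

-0.200

Ranks of variable 1: 4, 1, 2, 5, 3
Ranks of variable 2: 4, 5, 2, 3, 1
d = r₁ − r₂: 0, -4, 0, 2, 2
d²: 0, 16, 0, 4, 4; Σd² = 24
ρ = 1 − 6·24/(5·24) = 1 − 144/120 = -0.200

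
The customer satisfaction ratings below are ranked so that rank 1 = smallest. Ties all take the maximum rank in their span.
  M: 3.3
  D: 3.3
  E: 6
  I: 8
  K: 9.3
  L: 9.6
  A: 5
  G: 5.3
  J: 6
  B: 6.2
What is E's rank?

6

Sorted (ascending): 3.3, 3.3, 5, 5.3, 6, 6, 6.2, 8, 9.3, 9.6
The 2 values of 3.3 occupy positions 1–2 → each gets rank 2.
The 2 values of 6 occupy positions 5–6 → each gets rank 6.
E has value 6 → rank 6.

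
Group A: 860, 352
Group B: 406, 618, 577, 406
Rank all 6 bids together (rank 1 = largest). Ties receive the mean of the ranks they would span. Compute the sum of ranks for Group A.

7

Sorted (descending): 860, 618, 577, 406, 406, 352
The 2 values of 406 occupy positions 4–5 → average rank (4+5)/2 = 4.5.
Group A values → pooled ranks: 860→1, 352→6
Rank sum = 1 + 6 = 7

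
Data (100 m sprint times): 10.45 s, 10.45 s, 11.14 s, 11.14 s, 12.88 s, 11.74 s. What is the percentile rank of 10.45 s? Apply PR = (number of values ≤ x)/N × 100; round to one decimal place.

33.3

N = 6.
Strictly below 10.45: 0. Equal to 10.45: 2.
PR = 2/6 × 100 = 33.3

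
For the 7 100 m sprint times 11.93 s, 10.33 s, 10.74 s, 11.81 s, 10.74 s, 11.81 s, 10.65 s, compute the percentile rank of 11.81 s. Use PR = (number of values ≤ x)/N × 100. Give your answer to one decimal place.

85.7

N = 7.
Strictly below 11.81: 4. Equal to 11.81: 2.
PR = 6/7 × 100 = 85.7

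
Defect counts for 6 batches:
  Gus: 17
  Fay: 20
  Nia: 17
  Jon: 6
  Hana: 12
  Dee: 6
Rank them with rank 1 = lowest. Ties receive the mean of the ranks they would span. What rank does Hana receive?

Sorted (ascending): 6, 6, 12, 17, 17, 20
The 2 values of 6 occupy positions 1–2 → average rank (1+2)/2 = 1.5.
The 2 values of 17 occupy positions 4–5 → average rank (4+5)/2 = 4.5.
Hana has value 12 → rank 3.

3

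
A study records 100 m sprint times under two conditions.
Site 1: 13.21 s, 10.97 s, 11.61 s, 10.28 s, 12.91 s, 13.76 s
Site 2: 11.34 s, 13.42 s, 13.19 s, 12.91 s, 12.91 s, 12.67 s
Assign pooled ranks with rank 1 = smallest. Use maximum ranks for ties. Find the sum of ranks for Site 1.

Sorted (ascending): 10.28, 10.97, 11.34, 11.61, 12.67, 12.91, 12.91, 12.91, 13.19, 13.21, 13.42, 13.76
The 3 values of 12.91 occupy positions 6–8 → each gets rank 8.
Site 1 values → pooled ranks: 13.21→10, 10.97→2, 11.61→4, 10.28→1, 12.91→8, 13.76→12
Rank sum = 10 + 2 + 4 + 1 + 8 + 12 = 37

37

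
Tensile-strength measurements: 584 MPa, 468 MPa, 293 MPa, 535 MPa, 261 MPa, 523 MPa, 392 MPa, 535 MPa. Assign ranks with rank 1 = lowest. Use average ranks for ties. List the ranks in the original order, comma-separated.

8, 4, 2, 6.5, 1, 5, 3, 6.5

Sorted (ascending): 261, 293, 392, 468, 523, 535, 535, 584
The 2 values of 535 occupy positions 6–7 → average rank (6+7)/2 = 6.5.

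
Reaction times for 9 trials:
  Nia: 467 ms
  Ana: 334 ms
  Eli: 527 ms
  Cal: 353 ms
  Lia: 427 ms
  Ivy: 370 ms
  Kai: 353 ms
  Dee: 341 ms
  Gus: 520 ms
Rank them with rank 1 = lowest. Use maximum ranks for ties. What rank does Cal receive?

4

Sorted (ascending): 334, 341, 353, 353, 370, 427, 467, 520, 527
The 2 values of 353 occupy positions 3–4 → each gets rank 4.
Cal has value 353 ms → rank 4.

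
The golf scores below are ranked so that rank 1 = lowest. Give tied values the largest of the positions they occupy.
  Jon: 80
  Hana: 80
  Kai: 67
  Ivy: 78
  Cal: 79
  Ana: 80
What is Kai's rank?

Sorted (ascending): 67, 78, 79, 80, 80, 80
The 3 values of 80 occupy positions 4–6 → each gets rank 6.
Kai has value 67 → rank 1.

1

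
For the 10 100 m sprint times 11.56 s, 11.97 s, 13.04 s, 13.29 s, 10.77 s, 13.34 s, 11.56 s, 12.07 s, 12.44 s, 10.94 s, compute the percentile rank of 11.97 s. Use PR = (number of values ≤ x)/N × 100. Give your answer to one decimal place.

N = 10.
Strictly below 11.97: 4. Equal to 11.97: 1.
PR = 5/10 × 100 = 50.0

50.0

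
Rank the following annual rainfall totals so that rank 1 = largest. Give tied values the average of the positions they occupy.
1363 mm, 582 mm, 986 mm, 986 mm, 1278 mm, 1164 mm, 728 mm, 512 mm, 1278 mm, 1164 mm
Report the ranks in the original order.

1, 9, 6.5, 6.5, 2.5, 4.5, 8, 10, 2.5, 4.5

Sorted (descending): 1363, 1278, 1278, 1164, 1164, 986, 986, 728, 582, 512
The 2 values of 1278 occupy positions 2–3 → average rank (2+3)/2 = 2.5.
The 2 values of 1164 occupy positions 4–5 → average rank (4+5)/2 = 4.5.
The 2 values of 986 occupy positions 6–7 → average rank (6+7)/2 = 6.5.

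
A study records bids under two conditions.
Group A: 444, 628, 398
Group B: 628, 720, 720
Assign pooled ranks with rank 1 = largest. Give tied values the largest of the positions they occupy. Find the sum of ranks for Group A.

Sorted (descending): 720, 720, 628, 628, 444, 398
The 2 values of 720 occupy positions 1–2 → each gets rank 2.
The 2 values of 628 occupy positions 3–4 → each gets rank 4.
Group A values → pooled ranks: 444→5, 628→4, 398→6
Rank sum = 5 + 4 + 6 = 15

15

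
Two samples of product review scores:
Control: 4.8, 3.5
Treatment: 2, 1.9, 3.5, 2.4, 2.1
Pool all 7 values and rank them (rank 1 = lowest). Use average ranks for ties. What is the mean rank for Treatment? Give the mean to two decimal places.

3.10

Sorted (ascending): 1.9, 2, 2.1, 2.4, 3.5, 3.5, 4.8
The 2 values of 3.5 occupy positions 5–6 → average rank (5+6)/2 = 5.5.
Treatment values → pooled ranks: 2→2, 1.9→1, 3.5→5.5, 2.4→4, 2.1→3
Mean rank = (2 + 1 + 5.5 + 4 + 3) / 5 = 3.10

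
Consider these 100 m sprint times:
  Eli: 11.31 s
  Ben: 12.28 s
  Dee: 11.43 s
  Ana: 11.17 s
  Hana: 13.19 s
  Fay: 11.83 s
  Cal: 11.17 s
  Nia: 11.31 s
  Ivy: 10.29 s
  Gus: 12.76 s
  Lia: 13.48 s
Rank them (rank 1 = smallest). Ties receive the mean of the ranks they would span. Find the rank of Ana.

Sorted (ascending): 10.29, 11.17, 11.17, 11.31, 11.31, 11.43, 11.83, 12.28, 12.76, 13.19, 13.48
The 2 values of 11.17 occupy positions 2–3 → average rank (2+3)/2 = 2.5.
The 2 values of 11.31 occupy positions 4–5 → average rank (4+5)/2 = 4.5.
Ana has value 11.17 s → rank 2.5.

2.5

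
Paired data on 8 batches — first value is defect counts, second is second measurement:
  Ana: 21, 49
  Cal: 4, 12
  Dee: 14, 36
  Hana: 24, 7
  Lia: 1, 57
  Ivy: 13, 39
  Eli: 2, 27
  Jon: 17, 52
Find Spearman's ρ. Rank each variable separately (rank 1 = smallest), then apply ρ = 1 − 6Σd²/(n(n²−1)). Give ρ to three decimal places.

-0.238

Ranks of variable 1: 7, 3, 5, 8, 1, 4, 2, 6
Ranks of variable 2: 6, 2, 4, 1, 8, 5, 3, 7
d = r₁ − r₂: 1, 1, 1, 7, -7, -1, -1, -1
d²: 1, 1, 1, 49, 49, 1, 1, 1; Σd² = 104
ρ = 1 − 6·104/(8·63) = 1 − 624/504 = -0.238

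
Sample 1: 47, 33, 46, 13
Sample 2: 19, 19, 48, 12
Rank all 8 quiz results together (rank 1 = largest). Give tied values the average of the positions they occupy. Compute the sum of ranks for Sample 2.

Sorted (descending): 48, 47, 46, 33, 19, 19, 13, 12
The 2 values of 19 occupy positions 5–6 → average rank (5+6)/2 = 5.5.
Sample 2 values → pooled ranks: 19→5.5, 19→5.5, 48→1, 12→8
Rank sum = 5.5 + 5.5 + 1 + 8 = 20

20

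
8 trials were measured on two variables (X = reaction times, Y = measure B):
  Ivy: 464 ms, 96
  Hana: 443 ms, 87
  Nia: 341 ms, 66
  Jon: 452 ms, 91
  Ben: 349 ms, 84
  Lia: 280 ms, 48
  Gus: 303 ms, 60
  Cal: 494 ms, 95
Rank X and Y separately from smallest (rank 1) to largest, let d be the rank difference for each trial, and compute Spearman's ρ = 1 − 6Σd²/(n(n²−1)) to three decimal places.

Ranks of variable 1: 7, 5, 3, 6, 4, 1, 2, 8
Ranks of variable 2: 8, 5, 3, 6, 4, 1, 2, 7
d = r₁ − r₂: -1, 0, 0, 0, 0, 0, 0, 1
d²: 1, 0, 0, 0, 0, 0, 0, 1; Σd² = 2
ρ = 1 − 6·2/(8·63) = 1 − 12/504 = 0.976

0.976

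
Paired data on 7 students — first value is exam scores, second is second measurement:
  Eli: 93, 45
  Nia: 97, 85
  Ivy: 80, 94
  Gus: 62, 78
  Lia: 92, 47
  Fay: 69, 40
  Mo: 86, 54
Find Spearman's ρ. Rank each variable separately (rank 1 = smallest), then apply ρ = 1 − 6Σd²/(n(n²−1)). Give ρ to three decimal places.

0.036

Ranks of variable 1: 6, 7, 3, 1, 5, 2, 4
Ranks of variable 2: 2, 6, 7, 5, 3, 1, 4
d = r₁ − r₂: 4, 1, -4, -4, 2, 1, 0
d²: 16, 1, 16, 16, 4, 1, 0; Σd² = 54
ρ = 1 − 6·54/(7·48) = 1 − 324/336 = 0.036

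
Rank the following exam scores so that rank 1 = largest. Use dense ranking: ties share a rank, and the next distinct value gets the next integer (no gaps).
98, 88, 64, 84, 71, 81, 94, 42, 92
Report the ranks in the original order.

1, 4, 8, 5, 7, 6, 2, 9, 3

Sorted (descending): 98, 94, 92, 88, 84, 81, 71, 64, 42
No ties — each value takes its position as its rank.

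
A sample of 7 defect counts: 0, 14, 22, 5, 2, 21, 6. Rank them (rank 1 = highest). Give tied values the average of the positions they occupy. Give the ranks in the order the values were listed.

Sorted (descending): 22, 21, 14, 6, 5, 2, 0
No ties — each value takes its position as its rank.

7, 3, 1, 5, 6, 2, 4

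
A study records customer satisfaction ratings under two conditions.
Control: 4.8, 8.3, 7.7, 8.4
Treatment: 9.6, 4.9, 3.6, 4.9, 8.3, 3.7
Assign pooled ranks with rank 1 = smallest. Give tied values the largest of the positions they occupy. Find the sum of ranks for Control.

Sorted (ascending): 3.6, 3.7, 4.8, 4.9, 4.9, 7.7, 8.3, 8.3, 8.4, 9.6
The 2 values of 4.9 occupy positions 4–5 → each gets rank 5.
The 2 values of 8.3 occupy positions 7–8 → each gets rank 8.
Control values → pooled ranks: 4.8→3, 8.3→8, 7.7→6, 8.4→9
Rank sum = 3 + 8 + 6 + 9 = 26

26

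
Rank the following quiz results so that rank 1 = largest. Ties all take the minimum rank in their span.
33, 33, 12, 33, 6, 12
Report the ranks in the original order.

1, 1, 4, 1, 6, 4

Sorted (descending): 33, 33, 33, 12, 12, 6
The 3 values of 33 occupy positions 1–3 → each gets rank 1.
The 2 values of 12 occupy positions 4–5 → each gets rank 4.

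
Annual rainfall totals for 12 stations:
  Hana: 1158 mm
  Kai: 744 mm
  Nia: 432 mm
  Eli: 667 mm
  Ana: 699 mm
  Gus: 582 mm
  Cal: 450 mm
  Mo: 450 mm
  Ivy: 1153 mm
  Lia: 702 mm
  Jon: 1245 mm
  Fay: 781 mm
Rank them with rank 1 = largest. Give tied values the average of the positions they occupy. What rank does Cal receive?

Sorted (descending): 1245, 1158, 1153, 781, 744, 702, 699, 667, 582, 450, 450, 432
The 2 values of 450 occupy positions 10–11 → average rank (10+11)/2 = 10.5.
Cal has value 450 mm → rank 10.5.

10.5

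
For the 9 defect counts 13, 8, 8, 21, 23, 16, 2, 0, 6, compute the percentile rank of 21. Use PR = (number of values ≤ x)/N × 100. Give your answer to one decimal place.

N = 9.
Strictly below 21: 7. Equal to 21: 1.
PR = 8/9 × 100 = 88.9

88.9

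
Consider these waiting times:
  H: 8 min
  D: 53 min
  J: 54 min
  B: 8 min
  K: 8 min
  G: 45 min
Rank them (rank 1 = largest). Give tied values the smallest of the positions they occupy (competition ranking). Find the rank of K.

4

Sorted (descending): 54, 53, 45, 8, 8, 8
The 3 values of 8 occupy positions 4–6 → each gets rank 4.
K has value 8 min → rank 4.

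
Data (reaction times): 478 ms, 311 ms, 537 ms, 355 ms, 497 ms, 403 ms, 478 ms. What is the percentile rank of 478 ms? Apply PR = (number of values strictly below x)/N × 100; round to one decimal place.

N = 7.
Strictly below 478: 3. Equal to 478: 2.
PR = 3/7 × 100 = 42.9

42.9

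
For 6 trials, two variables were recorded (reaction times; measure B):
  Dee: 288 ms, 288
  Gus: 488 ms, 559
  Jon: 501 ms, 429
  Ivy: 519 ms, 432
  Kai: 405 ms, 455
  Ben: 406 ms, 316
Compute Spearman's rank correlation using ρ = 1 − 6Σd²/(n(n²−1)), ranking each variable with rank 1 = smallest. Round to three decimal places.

Ranks of variable 1: 1, 4, 5, 6, 2, 3
Ranks of variable 2: 1, 6, 3, 4, 5, 2
d = r₁ − r₂: 0, -2, 2, 2, -3, 1
d²: 0, 4, 4, 4, 9, 1; Σd² = 22
ρ = 1 − 6·22/(6·35) = 1 − 132/210 = 0.371

0.371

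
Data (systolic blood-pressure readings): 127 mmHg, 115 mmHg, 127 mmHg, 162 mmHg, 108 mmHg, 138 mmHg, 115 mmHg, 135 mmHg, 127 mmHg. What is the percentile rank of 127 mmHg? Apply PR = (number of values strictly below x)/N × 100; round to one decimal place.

33.3

N = 9.
Strictly below 127: 3. Equal to 127: 3.
PR = 3/9 × 100 = 33.3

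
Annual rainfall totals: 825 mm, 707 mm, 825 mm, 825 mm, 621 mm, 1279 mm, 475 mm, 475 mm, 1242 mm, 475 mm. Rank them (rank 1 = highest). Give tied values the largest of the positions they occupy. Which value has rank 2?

1242

Sorted (descending): 1279, 1242, 825, 825, 825, 707, 621, 475, 475, 475
The 3 values of 825 occupy positions 3–5 → each gets rank 5.
The 3 values of 475 occupy positions 8–10 → each gets rank 10.
Rank 2 → value 1242.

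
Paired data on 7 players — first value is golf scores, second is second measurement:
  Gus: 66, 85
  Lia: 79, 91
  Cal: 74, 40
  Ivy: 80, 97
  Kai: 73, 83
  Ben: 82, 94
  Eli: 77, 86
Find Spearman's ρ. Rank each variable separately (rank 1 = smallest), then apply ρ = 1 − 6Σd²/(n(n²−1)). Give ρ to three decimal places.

Ranks of variable 1: 1, 5, 3, 6, 2, 7, 4
Ranks of variable 2: 3, 5, 1, 7, 2, 6, 4
d = r₁ − r₂: -2, 0, 2, -1, 0, 1, 0
d²: 4, 0, 4, 1, 0, 1, 0; Σd² = 10
ρ = 1 − 6·10/(7·48) = 1 − 60/336 = 0.821

0.821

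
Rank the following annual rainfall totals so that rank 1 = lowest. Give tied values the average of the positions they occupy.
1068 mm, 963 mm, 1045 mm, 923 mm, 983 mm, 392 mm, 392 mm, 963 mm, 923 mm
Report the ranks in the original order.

Sorted (ascending): 392, 392, 923, 923, 963, 963, 983, 1045, 1068
The 2 values of 392 occupy positions 1–2 → average rank (1+2)/2 = 1.5.
The 2 values of 923 occupy positions 3–4 → average rank (3+4)/2 = 3.5.
The 2 values of 963 occupy positions 5–6 → average rank (5+6)/2 = 5.5.

9, 5.5, 8, 3.5, 7, 1.5, 1.5, 5.5, 3.5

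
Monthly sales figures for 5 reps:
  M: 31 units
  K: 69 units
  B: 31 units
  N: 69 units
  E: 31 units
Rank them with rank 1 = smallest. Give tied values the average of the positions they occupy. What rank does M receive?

Sorted (ascending): 31, 31, 31, 69, 69
The 3 values of 31 occupy positions 1–3 → average rank 2.
The 2 values of 69 occupy positions 4–5 → average rank (4+5)/2 = 4.5.
M has value 31 units → rank 2.

2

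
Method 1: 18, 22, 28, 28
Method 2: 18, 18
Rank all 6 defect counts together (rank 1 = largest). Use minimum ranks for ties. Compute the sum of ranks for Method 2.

8

Sorted (descending): 28, 28, 22, 18, 18, 18
The 2 values of 28 occupy positions 1–2 → each gets rank 1.
The 3 values of 18 occupy positions 4–6 → each gets rank 4.
Method 2 values → pooled ranks: 18→4, 18→4
Rank sum = 4 + 4 = 8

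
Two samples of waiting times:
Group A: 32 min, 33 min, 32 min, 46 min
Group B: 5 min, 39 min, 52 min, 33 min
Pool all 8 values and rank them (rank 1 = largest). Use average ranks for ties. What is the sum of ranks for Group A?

19.5

Sorted (descending): 52, 46, 39, 33, 33, 32, 32, 5
The 2 values of 33 occupy positions 4–5 → average rank (4+5)/2 = 4.5.
The 2 values of 32 occupy positions 6–7 → average rank (6+7)/2 = 6.5.
Group A values → pooled ranks: 32→6.5, 33→4.5, 32→6.5, 46→2
Rank sum = 6.5 + 4.5 + 6.5 + 2 = 19.5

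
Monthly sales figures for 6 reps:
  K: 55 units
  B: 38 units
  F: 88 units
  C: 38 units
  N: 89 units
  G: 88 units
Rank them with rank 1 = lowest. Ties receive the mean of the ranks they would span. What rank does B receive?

Sorted (ascending): 38, 38, 55, 88, 88, 89
The 2 values of 38 occupy positions 1–2 → average rank (1+2)/2 = 1.5.
The 2 values of 88 occupy positions 4–5 → average rank (4+5)/2 = 4.5.
B has value 38 units → rank 1.5.

1.5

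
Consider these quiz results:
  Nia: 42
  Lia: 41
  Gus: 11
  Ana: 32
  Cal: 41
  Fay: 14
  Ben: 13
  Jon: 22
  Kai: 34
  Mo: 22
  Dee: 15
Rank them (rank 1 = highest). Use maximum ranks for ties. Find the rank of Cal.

Sorted (descending): 42, 41, 41, 34, 32, 22, 22, 15, 14, 13, 11
The 2 values of 41 occupy positions 2–3 → each gets rank 3.
The 2 values of 22 occupy positions 6–7 → each gets rank 7.
Cal has value 41 → rank 3.

3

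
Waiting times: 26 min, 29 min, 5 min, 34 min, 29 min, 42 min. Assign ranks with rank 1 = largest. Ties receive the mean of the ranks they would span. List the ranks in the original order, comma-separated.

Sorted (descending): 42, 34, 29, 29, 26, 5
The 2 values of 29 occupy positions 3–4 → average rank (3+4)/2 = 3.5.

5, 3.5, 6, 2, 3.5, 1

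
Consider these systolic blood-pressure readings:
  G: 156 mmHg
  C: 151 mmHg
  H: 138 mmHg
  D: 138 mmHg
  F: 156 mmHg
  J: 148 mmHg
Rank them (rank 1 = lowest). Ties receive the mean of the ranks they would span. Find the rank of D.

Sorted (ascending): 138, 138, 148, 151, 156, 156
The 2 values of 138 occupy positions 1–2 → average rank (1+2)/2 = 1.5.
The 2 values of 156 occupy positions 5–6 → average rank (5+6)/2 = 5.5.
D has value 138 mmHg → rank 1.5.

1.5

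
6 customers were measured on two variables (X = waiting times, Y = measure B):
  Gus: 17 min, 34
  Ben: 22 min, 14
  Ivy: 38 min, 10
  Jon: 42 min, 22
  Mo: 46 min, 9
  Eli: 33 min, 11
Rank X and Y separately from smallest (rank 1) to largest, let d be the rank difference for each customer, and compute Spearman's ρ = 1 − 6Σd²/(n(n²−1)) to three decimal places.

Ranks of variable 1: 1, 2, 4, 5, 6, 3
Ranks of variable 2: 6, 4, 2, 5, 1, 3
d = r₁ − r₂: -5, -2, 2, 0, 5, 0
d²: 25, 4, 4, 0, 25, 0; Σd² = 58
ρ = 1 − 6·58/(6·35) = 1 − 348/210 = -0.657

-0.657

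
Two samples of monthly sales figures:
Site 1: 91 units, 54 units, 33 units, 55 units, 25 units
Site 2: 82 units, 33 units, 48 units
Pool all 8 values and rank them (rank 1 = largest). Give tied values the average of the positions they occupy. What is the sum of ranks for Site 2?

13.5

Sorted (descending): 91, 82, 55, 54, 48, 33, 33, 25
The 2 values of 33 occupy positions 6–7 → average rank (6+7)/2 = 6.5.
Site 2 values → pooled ranks: 82→2, 33→6.5, 48→5
Rank sum = 2 + 6.5 + 5 = 13.5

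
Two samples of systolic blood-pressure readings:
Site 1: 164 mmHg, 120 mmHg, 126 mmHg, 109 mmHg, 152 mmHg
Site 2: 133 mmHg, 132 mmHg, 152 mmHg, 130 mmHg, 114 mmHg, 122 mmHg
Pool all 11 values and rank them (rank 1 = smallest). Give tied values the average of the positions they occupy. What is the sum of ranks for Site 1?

Sorted (ascending): 109, 114, 120, 122, 126, 130, 132, 133, 152, 152, 164
The 2 values of 152 occupy positions 9–10 → average rank (9+10)/2 = 9.5.
Site 1 values → pooled ranks: 164→11, 120→3, 126→5, 109→1, 152→9.5
Rank sum = 11 + 3 + 5 + 1 + 9.5 = 29.5

29.5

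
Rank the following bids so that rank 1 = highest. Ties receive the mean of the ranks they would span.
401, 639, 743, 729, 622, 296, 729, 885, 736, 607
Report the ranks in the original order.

Sorted (descending): 885, 743, 736, 729, 729, 639, 622, 607, 401, 296
The 2 values of 729 occupy positions 4–5 → average rank (4+5)/2 = 4.5.

9, 6, 2, 4.5, 7, 10, 4.5, 1, 3, 8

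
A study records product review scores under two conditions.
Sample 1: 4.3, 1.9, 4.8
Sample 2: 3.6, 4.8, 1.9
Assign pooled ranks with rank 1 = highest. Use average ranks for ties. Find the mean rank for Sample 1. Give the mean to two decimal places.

3.33

Sorted (descending): 4.8, 4.8, 4.3, 3.6, 1.9, 1.9
The 2 values of 4.8 occupy positions 1–2 → average rank (1+2)/2 = 1.5.
The 2 values of 1.9 occupy positions 5–6 → average rank (5+6)/2 = 5.5.
Sample 1 values → pooled ranks: 4.3→3, 1.9→5.5, 4.8→1.5
Mean rank = (3 + 5.5 + 1.5) / 3 = 3.33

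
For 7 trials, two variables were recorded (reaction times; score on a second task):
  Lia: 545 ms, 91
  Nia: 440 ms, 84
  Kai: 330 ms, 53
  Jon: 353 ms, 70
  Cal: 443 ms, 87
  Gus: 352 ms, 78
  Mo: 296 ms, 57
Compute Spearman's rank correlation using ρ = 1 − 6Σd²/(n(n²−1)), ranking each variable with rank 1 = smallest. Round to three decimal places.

0.929

Ranks of variable 1: 7, 5, 2, 4, 6, 3, 1
Ranks of variable 2: 7, 5, 1, 3, 6, 4, 2
d = r₁ − r₂: 0, 0, 1, 1, 0, -1, -1
d²: 0, 0, 1, 1, 0, 1, 1; Σd² = 4
ρ = 1 − 6·4/(7·48) = 1 − 24/336 = 0.929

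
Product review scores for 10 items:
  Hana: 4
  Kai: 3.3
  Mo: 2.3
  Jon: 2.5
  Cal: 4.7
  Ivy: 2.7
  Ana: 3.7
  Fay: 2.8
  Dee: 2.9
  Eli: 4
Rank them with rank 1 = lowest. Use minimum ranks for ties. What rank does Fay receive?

4

Sorted (ascending): 2.3, 2.5, 2.7, 2.8, 2.9, 3.3, 3.7, 4, 4, 4.7
The 2 values of 4 occupy positions 8–9 → each gets rank 8.
Fay has value 2.8 → rank 4.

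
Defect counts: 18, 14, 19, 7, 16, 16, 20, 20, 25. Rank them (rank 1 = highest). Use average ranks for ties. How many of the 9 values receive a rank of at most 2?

Sorted (descending): 25, 20, 20, 19, 18, 16, 16, 14, 7
The 2 values of 20 occupy positions 2–3 → average rank (2+3)/2 = 2.5.
The 2 values of 16 occupy positions 6–7 → average rank (6+7)/2 = 6.5.
Ranks ≤ 2: {1} → 1 value.

1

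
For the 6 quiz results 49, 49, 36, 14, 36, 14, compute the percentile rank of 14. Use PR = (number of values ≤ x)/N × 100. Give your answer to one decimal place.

33.3

N = 6.
Strictly below 14: 0. Equal to 14: 2.
PR = 2/6 × 100 = 33.3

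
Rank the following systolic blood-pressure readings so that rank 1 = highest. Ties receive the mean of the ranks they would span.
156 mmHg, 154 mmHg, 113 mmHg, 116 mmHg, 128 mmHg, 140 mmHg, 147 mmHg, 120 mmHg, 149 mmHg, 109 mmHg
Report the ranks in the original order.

1, 2, 9, 8, 6, 5, 4, 7, 3, 10

Sorted (descending): 156, 154, 149, 147, 140, 128, 120, 116, 113, 109
No ties — each value takes its position as its rank.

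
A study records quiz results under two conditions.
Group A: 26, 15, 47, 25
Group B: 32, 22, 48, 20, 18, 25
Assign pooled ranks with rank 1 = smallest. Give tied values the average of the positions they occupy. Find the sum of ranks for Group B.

Sorted (ascending): 15, 18, 20, 22, 25, 25, 26, 32, 47, 48
The 2 values of 25 occupy positions 5–6 → average rank (5+6)/2 = 5.5.
Group B values → pooled ranks: 32→8, 22→4, 48→10, 20→3, 18→2, 25→5.5
Rank sum = 8 + 4 + 10 + 3 + 2 + 5.5 = 32.5

32.5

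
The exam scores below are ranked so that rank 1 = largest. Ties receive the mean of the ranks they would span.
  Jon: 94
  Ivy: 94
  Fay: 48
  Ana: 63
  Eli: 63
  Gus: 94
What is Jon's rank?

Sorted (descending): 94, 94, 94, 63, 63, 48
The 3 values of 94 occupy positions 1–3 → average rank 2.
The 2 values of 63 occupy positions 4–5 → average rank (4+5)/2 = 4.5.
Jon has value 94 → rank 2.

2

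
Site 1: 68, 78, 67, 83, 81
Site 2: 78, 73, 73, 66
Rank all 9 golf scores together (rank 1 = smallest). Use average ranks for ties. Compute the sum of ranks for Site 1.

28.5

Sorted (ascending): 66, 67, 68, 73, 73, 78, 78, 81, 83
The 2 values of 73 occupy positions 4–5 → average rank (4+5)/2 = 4.5.
The 2 values of 78 occupy positions 6–7 → average rank (6+7)/2 = 6.5.
Site 1 values → pooled ranks: 68→3, 78→6.5, 67→2, 83→9, 81→8
Rank sum = 3 + 6.5 + 2 + 9 + 8 = 28.5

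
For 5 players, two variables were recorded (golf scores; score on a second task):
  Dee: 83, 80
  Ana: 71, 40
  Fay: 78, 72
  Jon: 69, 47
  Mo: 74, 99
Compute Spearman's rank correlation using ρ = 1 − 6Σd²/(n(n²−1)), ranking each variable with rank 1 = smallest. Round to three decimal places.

Ranks of variable 1: 5, 2, 4, 1, 3
Ranks of variable 2: 4, 1, 3, 2, 5
d = r₁ − r₂: 1, 1, 1, -1, -2
d²: 1, 1, 1, 1, 4; Σd² = 8
ρ = 1 − 6·8/(5·24) = 1 − 48/120 = 0.600

0.600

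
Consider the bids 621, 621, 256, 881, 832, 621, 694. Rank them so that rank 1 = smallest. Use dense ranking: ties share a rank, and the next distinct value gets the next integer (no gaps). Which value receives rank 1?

256

Sorted (ascending): 256, 621, 621, 621, 694, 832, 881
The 3 values of 621 share dense rank 2.
Remaining distinct values take the next consecutive integers.
Rank 1 → value 256.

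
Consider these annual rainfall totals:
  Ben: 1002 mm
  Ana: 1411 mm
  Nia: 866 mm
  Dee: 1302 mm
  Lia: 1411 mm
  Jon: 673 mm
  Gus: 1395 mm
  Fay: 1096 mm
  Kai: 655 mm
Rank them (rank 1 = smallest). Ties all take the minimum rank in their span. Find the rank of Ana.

8

Sorted (ascending): 655, 673, 866, 1002, 1096, 1302, 1395, 1411, 1411
The 2 values of 1411 occupy positions 8–9 → each gets rank 8.
Ana has value 1411 mm → rank 8.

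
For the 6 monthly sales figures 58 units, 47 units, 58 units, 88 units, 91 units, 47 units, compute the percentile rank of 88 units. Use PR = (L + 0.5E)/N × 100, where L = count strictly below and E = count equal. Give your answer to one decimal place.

N = 6.
Strictly below 88: 4. Equal to 88: 1.
PR = (4 + 0.5·1)/6 × 100 = 75.0

75.0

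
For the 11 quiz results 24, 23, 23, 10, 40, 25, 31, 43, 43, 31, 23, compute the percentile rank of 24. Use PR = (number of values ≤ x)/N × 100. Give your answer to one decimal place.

45.5

N = 11.
Strictly below 24: 4. Equal to 24: 1.
PR = 5/11 × 100 = 45.5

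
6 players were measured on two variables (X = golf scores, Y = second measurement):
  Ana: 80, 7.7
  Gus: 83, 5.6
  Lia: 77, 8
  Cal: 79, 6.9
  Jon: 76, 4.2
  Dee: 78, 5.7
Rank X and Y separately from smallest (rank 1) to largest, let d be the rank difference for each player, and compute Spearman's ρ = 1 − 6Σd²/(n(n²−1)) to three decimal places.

0.086

Ranks of variable 1: 5, 6, 2, 4, 1, 3
Ranks of variable 2: 5, 2, 6, 4, 1, 3
d = r₁ − r₂: 0, 4, -4, 0, 0, 0
d²: 0, 16, 16, 0, 0, 0; Σd² = 32
ρ = 1 − 6·32/(6·35) = 1 − 192/210 = 0.086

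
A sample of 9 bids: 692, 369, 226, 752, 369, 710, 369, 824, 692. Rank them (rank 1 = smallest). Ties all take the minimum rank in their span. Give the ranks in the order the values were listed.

5, 2, 1, 8, 2, 7, 2, 9, 5

Sorted (ascending): 226, 369, 369, 369, 692, 692, 710, 752, 824
The 3 values of 369 occupy positions 2–4 → each gets rank 2.
The 2 values of 692 occupy positions 5–6 → each gets rank 5.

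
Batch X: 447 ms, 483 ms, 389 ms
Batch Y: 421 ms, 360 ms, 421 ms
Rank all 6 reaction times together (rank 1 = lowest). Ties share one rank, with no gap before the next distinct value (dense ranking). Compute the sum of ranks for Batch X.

Sorted (ascending): 360, 389, 421, 421, 447, 483
The 2 values of 421 share dense rank 3.
Remaining distinct values take the next consecutive integers.
Batch X values → pooled ranks: 447→4, 483→5, 389→2
Rank sum = 4 + 5 + 2 = 11

11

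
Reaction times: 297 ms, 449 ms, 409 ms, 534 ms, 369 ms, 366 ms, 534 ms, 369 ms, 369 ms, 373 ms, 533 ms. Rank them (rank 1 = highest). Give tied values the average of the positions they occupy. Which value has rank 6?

373

Sorted (descending): 534, 534, 533, 449, 409, 373, 369, 369, 369, 366, 297
The 2 values of 534 occupy positions 1–2 → average rank (1+2)/2 = 1.5.
The 3 values of 369 occupy positions 7–9 → average rank 8.
Rank 6 → value 373.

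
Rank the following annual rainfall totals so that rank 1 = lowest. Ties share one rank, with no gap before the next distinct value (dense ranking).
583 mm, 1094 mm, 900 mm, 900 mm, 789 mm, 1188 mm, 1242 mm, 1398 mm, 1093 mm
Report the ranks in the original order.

Sorted (ascending): 583, 789, 900, 900, 1093, 1094, 1188, 1242, 1398
The 2 values of 900 share dense rank 3.
Remaining distinct values take the next consecutive integers.

1, 5, 3, 3, 2, 6, 7, 8, 4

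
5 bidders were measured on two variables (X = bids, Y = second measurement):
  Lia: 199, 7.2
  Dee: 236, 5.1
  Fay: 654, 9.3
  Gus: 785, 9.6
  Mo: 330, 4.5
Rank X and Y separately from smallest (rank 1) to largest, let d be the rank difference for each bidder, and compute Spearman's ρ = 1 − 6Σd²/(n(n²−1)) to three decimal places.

Ranks of variable 1: 1, 2, 4, 5, 3
Ranks of variable 2: 3, 2, 4, 5, 1
d = r₁ − r₂: -2, 0, 0, 0, 2
d²: 4, 0, 0, 0, 4; Σd² = 8
ρ = 1 − 6·8/(5·24) = 1 − 48/120 = 0.600

0.600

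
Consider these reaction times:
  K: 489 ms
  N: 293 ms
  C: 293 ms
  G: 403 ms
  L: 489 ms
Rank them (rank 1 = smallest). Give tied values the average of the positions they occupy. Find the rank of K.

4.5

Sorted (ascending): 293, 293, 403, 489, 489
The 2 values of 293 occupy positions 1–2 → average rank (1+2)/2 = 1.5.
The 2 values of 489 occupy positions 4–5 → average rank (4+5)/2 = 4.5.
K has value 489 ms → rank 4.5.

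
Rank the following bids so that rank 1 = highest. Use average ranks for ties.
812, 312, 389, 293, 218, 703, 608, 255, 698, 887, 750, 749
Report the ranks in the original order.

Sorted (descending): 887, 812, 750, 749, 703, 698, 608, 389, 312, 293, 255, 218
No ties — each value takes its position as its rank.

2, 9, 8, 10, 12, 5, 7, 11, 6, 1, 3, 4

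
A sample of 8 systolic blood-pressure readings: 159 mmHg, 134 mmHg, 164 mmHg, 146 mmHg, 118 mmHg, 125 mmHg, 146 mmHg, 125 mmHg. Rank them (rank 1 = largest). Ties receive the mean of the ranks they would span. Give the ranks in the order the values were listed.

2, 5, 1, 3.5, 8, 6.5, 3.5, 6.5

Sorted (descending): 164, 159, 146, 146, 134, 125, 125, 118
The 2 values of 146 occupy positions 3–4 → average rank (3+4)/2 = 3.5.
The 2 values of 125 occupy positions 6–7 → average rank (6+7)/2 = 6.5.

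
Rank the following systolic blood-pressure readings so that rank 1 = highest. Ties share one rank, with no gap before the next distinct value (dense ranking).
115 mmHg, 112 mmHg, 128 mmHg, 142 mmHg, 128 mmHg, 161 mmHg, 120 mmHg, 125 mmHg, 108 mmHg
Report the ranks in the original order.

6, 7, 3, 2, 3, 1, 5, 4, 8

Sorted (descending): 161, 142, 128, 128, 125, 120, 115, 112, 108
The 2 values of 128 share dense rank 3.
Remaining distinct values take the next consecutive integers.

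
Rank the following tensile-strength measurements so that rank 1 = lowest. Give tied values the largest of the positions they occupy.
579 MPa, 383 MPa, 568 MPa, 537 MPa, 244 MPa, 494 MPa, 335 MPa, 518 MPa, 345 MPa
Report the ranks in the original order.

9, 4, 8, 7, 1, 5, 2, 6, 3

Sorted (ascending): 244, 335, 345, 383, 494, 518, 537, 568, 579
No ties — each value takes its position as its rank.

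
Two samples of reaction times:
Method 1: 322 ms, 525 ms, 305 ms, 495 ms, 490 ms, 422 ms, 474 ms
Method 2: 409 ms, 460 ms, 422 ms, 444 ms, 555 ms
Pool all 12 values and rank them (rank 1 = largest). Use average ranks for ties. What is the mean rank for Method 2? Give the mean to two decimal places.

6.50

Sorted (descending): 555, 525, 495, 490, 474, 460, 444, 422, 422, 409, 322, 305
The 2 values of 422 occupy positions 8–9 → average rank (8+9)/2 = 8.5.
Method 2 values → pooled ranks: 409→10, 460→6, 422→8.5, 444→7, 555→1
Mean rank = (10 + 6 + 8.5 + 7 + 1) / 5 = 6.50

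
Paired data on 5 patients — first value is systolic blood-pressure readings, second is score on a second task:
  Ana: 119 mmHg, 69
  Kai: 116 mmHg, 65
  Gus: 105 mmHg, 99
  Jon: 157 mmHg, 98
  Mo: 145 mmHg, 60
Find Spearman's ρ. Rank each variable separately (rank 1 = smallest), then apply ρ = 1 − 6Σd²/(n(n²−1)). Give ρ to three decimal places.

Ranks of variable 1: 3, 2, 1, 5, 4
Ranks of variable 2: 3, 2, 5, 4, 1
d = r₁ − r₂: 0, 0, -4, 1, 3
d²: 0, 0, 16, 1, 9; Σd² = 26
ρ = 1 − 6·26/(5·24) = 1 − 156/120 = -0.300

-0.300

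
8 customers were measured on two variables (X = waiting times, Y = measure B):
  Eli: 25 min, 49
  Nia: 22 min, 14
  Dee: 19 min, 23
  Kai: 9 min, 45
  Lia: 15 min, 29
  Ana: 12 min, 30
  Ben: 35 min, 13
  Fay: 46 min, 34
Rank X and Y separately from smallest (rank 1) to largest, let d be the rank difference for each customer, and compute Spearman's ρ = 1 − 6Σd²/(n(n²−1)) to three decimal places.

Ranks of variable 1: 6, 5, 4, 1, 3, 2, 7, 8
Ranks of variable 2: 8, 2, 3, 7, 4, 5, 1, 6
d = r₁ − r₂: -2, 3, 1, -6, -1, -3, 6, 2
d²: 4, 9, 1, 36, 1, 9, 36, 4; Σd² = 100
ρ = 1 − 6·100/(8·63) = 1 − 600/504 = -0.190

-0.190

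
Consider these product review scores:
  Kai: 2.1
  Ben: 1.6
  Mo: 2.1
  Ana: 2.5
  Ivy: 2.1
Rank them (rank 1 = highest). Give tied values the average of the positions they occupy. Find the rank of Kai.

Sorted (descending): 2.5, 2.1, 2.1, 2.1, 1.6
The 3 values of 2.1 occupy positions 2–4 → average rank 3.
Kai has value 2.1 → rank 3.

3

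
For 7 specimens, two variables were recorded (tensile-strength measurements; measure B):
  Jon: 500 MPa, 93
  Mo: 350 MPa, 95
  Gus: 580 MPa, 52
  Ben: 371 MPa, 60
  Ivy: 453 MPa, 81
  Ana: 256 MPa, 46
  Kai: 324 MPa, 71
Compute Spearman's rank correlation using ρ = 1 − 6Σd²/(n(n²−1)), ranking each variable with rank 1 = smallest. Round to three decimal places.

Ranks of variable 1: 6, 3, 7, 4, 5, 1, 2
Ranks of variable 2: 6, 7, 2, 3, 5, 1, 4
d = r₁ − r₂: 0, -4, 5, 1, 0, 0, -2
d²: 0, 16, 25, 1, 0, 0, 4; Σd² = 46
ρ = 1 − 6·46/(7·48) = 1 − 276/336 = 0.179

0.179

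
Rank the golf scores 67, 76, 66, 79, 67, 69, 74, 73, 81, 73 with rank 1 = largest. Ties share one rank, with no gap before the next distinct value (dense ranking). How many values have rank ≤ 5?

6

Sorted (descending): 81, 79, 76, 74, 73, 73, 69, 67, 67, 66
The 2 values of 73 share dense rank 5.
The 2 values of 67 share dense rank 7.
Remaining distinct values take the next consecutive integers.
Ranks ≤ 5: {1, 2, 3, 4, 5, 5} → 6 values.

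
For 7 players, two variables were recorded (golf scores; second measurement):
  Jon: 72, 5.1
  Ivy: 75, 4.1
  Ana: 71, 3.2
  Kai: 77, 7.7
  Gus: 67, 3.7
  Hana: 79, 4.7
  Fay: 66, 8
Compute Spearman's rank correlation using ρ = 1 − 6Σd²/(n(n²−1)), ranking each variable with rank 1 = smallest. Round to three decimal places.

Ranks of variable 1: 4, 5, 3, 6, 2, 7, 1
Ranks of variable 2: 5, 3, 1, 6, 2, 4, 7
d = r₁ − r₂: -1, 2, 2, 0, 0, 3, -6
d²: 1, 4, 4, 0, 0, 9, 36; Σd² = 54
ρ = 1 − 6·54/(7·48) = 1 − 324/336 = 0.036

0.036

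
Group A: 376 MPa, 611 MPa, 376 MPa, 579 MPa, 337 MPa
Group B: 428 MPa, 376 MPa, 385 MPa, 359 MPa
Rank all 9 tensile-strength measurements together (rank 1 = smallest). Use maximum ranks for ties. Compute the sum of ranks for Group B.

20

Sorted (ascending): 337, 359, 376, 376, 376, 385, 428, 579, 611
The 3 values of 376 occupy positions 3–5 → each gets rank 5.
Group B values → pooled ranks: 428→7, 376→5, 385→6, 359→2
Rank sum = 7 + 5 + 6 + 2 = 20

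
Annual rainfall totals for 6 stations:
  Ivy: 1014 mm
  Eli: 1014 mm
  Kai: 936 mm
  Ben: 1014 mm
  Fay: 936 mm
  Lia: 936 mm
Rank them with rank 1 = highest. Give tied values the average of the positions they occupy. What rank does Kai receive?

5

Sorted (descending): 1014, 1014, 1014, 936, 936, 936
The 3 values of 1014 occupy positions 1–3 → average rank 2.
The 3 values of 936 occupy positions 4–6 → average rank 5.
Kai has value 936 mm → rank 5.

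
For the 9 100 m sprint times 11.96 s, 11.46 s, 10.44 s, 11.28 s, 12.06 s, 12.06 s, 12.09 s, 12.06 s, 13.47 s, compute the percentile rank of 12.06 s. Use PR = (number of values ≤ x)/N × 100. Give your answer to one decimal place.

N = 9.
Strictly below 12.06: 4. Equal to 12.06: 3.
PR = 7/9 × 100 = 77.8

77.8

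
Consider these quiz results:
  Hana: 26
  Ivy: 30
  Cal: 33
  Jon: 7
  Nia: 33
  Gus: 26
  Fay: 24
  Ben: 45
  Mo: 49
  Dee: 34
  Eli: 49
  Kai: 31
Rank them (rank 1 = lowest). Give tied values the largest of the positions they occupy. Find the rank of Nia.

Sorted (ascending): 7, 24, 26, 26, 30, 31, 33, 33, 34, 45, 49, 49
The 2 values of 26 occupy positions 3–4 → each gets rank 4.
The 2 values of 33 occupy positions 7–8 → each gets rank 8.
The 2 values of 49 occupy positions 11–12 → each gets rank 12.
Nia has value 33 → rank 8.

8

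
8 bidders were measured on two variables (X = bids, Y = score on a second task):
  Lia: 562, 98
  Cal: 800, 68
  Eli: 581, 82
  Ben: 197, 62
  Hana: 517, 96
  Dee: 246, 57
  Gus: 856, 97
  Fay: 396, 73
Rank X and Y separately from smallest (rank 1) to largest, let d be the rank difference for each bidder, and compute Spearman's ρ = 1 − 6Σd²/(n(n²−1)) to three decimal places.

Ranks of variable 1: 5, 7, 6, 1, 4, 2, 8, 3
Ranks of variable 2: 8, 3, 5, 2, 6, 1, 7, 4
d = r₁ − r₂: -3, 4, 1, -1, -2, 1, 1, -1
d²: 9, 16, 1, 1, 4, 1, 1, 1; Σd² = 34
ρ = 1 − 6·34/(8·63) = 1 − 204/504 = 0.595

0.595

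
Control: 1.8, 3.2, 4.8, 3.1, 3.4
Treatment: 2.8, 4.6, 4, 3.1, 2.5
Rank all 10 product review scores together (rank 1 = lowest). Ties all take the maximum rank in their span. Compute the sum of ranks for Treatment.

Sorted (ascending): 1.8, 2.5, 2.8, 3.1, 3.1, 3.2, 3.4, 4, 4.6, 4.8
The 2 values of 3.1 occupy positions 4–5 → each gets rank 5.
Treatment values → pooled ranks: 2.8→3, 4.6→9, 4→8, 3.1→5, 2.5→2
Rank sum = 3 + 9 + 8 + 5 + 2 = 27

27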